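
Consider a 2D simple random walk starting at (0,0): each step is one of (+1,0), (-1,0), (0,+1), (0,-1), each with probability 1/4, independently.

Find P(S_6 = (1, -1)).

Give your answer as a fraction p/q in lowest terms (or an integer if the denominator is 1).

Answer: 75/1024

Derivation:
Let h be the number of horizontal steps (so 6-h are vertical). To end at (1,-1) need (h+1)/2 right-steps and ((6-h)-1)/2 up-steps.
Sum over h with 1 ≤ h ≤ 5, h ≡ 1 (mod 2), 6-h ≡ 1 (mod 2):
h=1: C(6,1)·C(1,1)·C(5,2) = 6·1·10 = 60
h=3: C(6,3)·C(3,2)·C(3,1) = 20·3·3 = 180
h=5: C(6,5)·C(5,3)·C(1,0) = 6·10·1 = 60
Total favorable: 300
Total paths: 4^6 = 4096
P = 300/4096 = 75/1024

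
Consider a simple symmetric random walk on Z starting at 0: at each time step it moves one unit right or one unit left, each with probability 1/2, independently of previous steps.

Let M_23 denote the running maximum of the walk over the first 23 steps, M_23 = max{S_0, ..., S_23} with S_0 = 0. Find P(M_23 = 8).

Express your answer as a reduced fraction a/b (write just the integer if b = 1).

Answer: 245157/8388608

Derivation:
Let M_23 = max(S_0,...,S_23). Use the reflection principle: for j ≥ 1, #{paths with M_23 ≥ j} = #{S_23 ≥ j} + #{S_23 ≥ j+1}.
By reflection, #{M_23 ≥ 8} = #{S_23 ≥ 8} + #{S_23 ≥ 9} = 390656 + 390656 = 781312.
#{M_23 ≥ 9} = #{S_23 ≥ 9} + #{S_23 ≥ 10} = 390656 + 145499 = 536155.
#{M_23 = 8} = 781312 - 536155 = 245157.
P(M_23 = 8) = 245157/8388608 = 245157/8388608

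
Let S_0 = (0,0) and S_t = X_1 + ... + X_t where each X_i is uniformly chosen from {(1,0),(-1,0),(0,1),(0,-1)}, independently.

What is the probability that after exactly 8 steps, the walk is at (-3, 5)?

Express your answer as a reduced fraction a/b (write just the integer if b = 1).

Let h be the number of horizontal steps (so 8-h are vertical). To end at (-3,5) need (h-3)/2 right-steps and ((8-h)+5)/2 up-steps.
Sum over h with 3 ≤ h ≤ 3, h ≡ 1 (mod 2), 8-h ≡ 1 (mod 2):
h=3: C(8,3)·C(3,0)·C(5,5) = 56·1·1 = 56
Total favorable: 56
Total paths: 4^8 = 65536
P = 56/65536 = 7/8192

Answer: 7/8192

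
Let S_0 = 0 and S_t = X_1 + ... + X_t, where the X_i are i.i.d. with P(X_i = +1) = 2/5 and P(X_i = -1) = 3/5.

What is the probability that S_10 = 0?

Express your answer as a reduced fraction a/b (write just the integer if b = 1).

To be at 0 after 10 steps: need exactly 5 steps of +1 and 5 of -1.
Number of such sequences: C(10,5) = 252
Each has probability (2/5)^5 · (3/5)^5 = 7776/9765625
P = 252 · 7776/9765625 = 1959552/9765625

Answer: 1959552/9765625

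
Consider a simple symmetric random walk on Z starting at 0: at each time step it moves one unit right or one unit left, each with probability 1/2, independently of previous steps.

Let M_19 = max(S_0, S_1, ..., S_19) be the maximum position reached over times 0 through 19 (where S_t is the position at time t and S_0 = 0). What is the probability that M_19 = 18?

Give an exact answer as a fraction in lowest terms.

Let M_19 = max(S_0,...,S_19). Use the reflection principle: for j ≥ 1, #{paths with M_19 ≥ j} = #{S_19 ≥ j} + #{S_19 ≥ j+1}.
By reflection, #{M_19 ≥ 18} = #{S_19 ≥ 18} + #{S_19 ≥ 19} = 1 + 1 = 2.
#{M_19 ≥ 19} = #{S_19 ≥ 19} + #{S_19 ≥ 20} = 1 + 0 = 1.
#{M_19 = 18} = 2 - 1 = 1.
P(M_19 = 18) = 1/524288 = 1/524288

Answer: 1/524288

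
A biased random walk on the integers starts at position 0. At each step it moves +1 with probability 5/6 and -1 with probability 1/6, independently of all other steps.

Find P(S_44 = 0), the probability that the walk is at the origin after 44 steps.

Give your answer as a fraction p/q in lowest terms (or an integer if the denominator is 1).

To be at 0 after 44 steps: need exactly 22 steps of +1 and 22 of -1.
Number of such sequences: C(44,22) = 2104098963720
Each has probability (5/6)^22 · (1/6)^22 = 2384185791015625/17324272922341479351919144385642496
P = 2104098963720 · 2384185791015625/17324272922341479351919144385642496 = 209023452174663543701171875/721844705097561639663297682735104

Answer: 209023452174663543701171875/721844705097561639663297682735104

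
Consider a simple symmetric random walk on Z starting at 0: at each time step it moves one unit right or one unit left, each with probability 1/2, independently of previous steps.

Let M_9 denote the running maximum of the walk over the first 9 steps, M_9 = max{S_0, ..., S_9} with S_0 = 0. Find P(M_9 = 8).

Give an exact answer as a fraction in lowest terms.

Let M_9 = max(S_0,...,S_9). Use the reflection principle: for j ≥ 1, #{paths with M_9 ≥ j} = #{S_9 ≥ j} + #{S_9 ≥ j+1}.
By reflection, #{M_9 ≥ 8} = #{S_9 ≥ 8} + #{S_9 ≥ 9} = 1 + 1 = 2.
#{M_9 ≥ 9} = #{S_9 ≥ 9} + #{S_9 ≥ 10} = 1 + 0 = 1.
#{M_9 = 8} = 2 - 1 = 1.
P(M_9 = 8) = 1/512 = 1/512

Answer: 1/512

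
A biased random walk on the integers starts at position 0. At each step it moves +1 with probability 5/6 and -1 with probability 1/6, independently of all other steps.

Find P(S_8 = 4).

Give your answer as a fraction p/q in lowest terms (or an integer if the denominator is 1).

To reach position 4 after 8 steps: need 6 steps of +1 and 2 steps of -1.
Number of such sequences: C(8,6) = 28
Each has probability (5/6)^6 · (1/6)^2 = 15625/1679616
P = 28 · 15625/1679616 = 109375/419904

Answer: 109375/419904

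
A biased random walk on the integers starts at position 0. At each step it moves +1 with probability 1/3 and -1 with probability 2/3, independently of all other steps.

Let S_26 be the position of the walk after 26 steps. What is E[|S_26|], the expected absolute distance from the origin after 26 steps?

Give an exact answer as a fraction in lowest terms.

S_26 takes values m ≡ 0 (mod 2) with |m| ≤ 26; P(S_26=m) = C(26,(26+m)/2) · (1/3)^((26+m)/2) · (2/3)^((26-m)/2).
Distribution: P(S=-26)=67108864/2541865828329, P(S=-24)=872415232/2541865828329, P(S=-22)=5452595200/2541865828329, P(S=-20)=21810380800/2541865828329, P(S=-18)=62704844800/2541865828329, P(S=-16)=137950658560/2541865828329, P(S=-14)=241413652480/2541865828329, P(S=-12)=344876646400/2541865828329, P(S=-10)=409541017600/2541865828329, P(S=-8)=409541017600/2541865828329, P(S=-6)=348109864960/2541865828329, P(S=-4)=253170810880/2541865828329, P(S=-2)=158231756800/2541865828329, P(S=0)=85201715200/2541865828329, P(S=2)=39557939200/2541865828329, P(S=4)=15823175680/2541865828329, P(S=6)=5439216640/2541865828329, P(S=8)=1599769600/2541865828329, P(S=10)=399942400/2541865828329, P(S=12)=84198400/2541865828329, P(S=14)=14734720/2541865828329, P(S=16)=2104960/2541865828329, P(S=18)=239200/2541865828329, P(S=20)=20800/2541865828329, P(S=22)=1300/2541865828329, P(S=24)=52/2541865828329, P(S=26)=1/2541865828329
E[|S_26|] = Σ_m |m|·P(S_26=m) = 22415696964466/2541865828329

Answer: 22415696964466/2541865828329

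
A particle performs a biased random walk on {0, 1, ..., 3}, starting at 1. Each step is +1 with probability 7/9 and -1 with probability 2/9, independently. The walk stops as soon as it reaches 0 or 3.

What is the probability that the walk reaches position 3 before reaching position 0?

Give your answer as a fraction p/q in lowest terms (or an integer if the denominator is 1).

Answer: 49/67

Derivation:
Biased walk: p = 7/9, q = 2/9, r = q/p = 2/7
Gambler's ruin: P(hit 3 before 0 | start at 1) = (1 - r^a)/(1 - r^N)
r^1 = 2/7; r^3 = 8/343
P = (1 - 2/7) / (1 - 8/343) = 5/7 / 335/343 = 49/67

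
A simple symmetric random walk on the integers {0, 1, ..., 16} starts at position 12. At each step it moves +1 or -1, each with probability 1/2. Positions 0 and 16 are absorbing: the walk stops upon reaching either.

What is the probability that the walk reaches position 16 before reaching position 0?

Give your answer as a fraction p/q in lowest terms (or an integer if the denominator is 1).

Symmetric walk (p = 1/2): the harmonic-function argument gives P(hit 16 before 0 | start at 12) = a/N.
P = 12/16 = 3/4

Answer: 3/4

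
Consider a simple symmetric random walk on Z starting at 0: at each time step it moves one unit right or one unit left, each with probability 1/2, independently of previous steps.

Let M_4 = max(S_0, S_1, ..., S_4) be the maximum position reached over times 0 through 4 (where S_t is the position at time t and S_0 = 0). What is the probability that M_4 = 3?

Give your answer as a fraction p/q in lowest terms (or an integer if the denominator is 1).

Let M_4 = max(S_0,...,S_4). Use the reflection principle: for j ≥ 1, #{paths with M_4 ≥ j} = #{S_4 ≥ j} + #{S_4 ≥ j+1}.
By reflection, #{M_4 ≥ 3} = #{S_4 ≥ 3} + #{S_4 ≥ 4} = 1 + 1 = 2.
#{M_4 ≥ 4} = #{S_4 ≥ 4} + #{S_4 ≥ 5} = 1 + 0 = 1.
#{M_4 = 3} = 2 - 1 = 1.
P(M_4 = 3) = 1/16 = 1/16

Answer: 1/16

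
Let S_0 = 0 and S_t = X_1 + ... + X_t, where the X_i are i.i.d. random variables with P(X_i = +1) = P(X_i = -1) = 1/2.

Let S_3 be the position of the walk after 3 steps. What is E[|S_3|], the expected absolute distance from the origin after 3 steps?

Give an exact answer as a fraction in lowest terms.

Answer: 3/2

Derivation:
S_3 takes values m ≡ 1 (mod 2) with |m| ≤ 3; P(S_3=m) = C(3,(3+m)/2)/2^3.
Total paths: 2^3 = 8
Distribution: P(S=-3)=1/8, P(S=-1)=3/8, P(S=1)=3/8, P(S=3)=1/8
E[|S_3|] = Σ_m |m|·P(S_3=m) = 12/8 = 3/2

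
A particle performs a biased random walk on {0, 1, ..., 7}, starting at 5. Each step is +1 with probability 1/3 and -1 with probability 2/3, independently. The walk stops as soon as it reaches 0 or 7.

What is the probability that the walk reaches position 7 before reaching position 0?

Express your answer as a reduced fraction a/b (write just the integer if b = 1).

Answer: 31/127

Derivation:
Biased walk: p = 1/3, q = 2/3, r = q/p = 2
Gambler's ruin: P(hit 7 before 0 | start at 5) = (1 - r^a)/(1 - r^N)
r^5 = 32; r^7 = 128
P = (1 - 32) / (1 - 128) = -31 / -127 = 31/127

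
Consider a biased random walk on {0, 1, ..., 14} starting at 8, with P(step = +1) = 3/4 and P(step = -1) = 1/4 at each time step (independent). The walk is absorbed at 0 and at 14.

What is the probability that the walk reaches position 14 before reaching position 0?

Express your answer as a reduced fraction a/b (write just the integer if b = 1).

Answer: 597780/597871

Derivation:
Biased walk: p = 3/4, q = 1/4, r = q/p = 1/3
Gambler's ruin: P(hit 14 before 0 | start at 8) = (1 - r^a)/(1 - r^N)
r^8 = 1/6561; r^14 = 1/4782969
P = (1 - 1/6561) / (1 - 1/4782969) = 6560/6561 / 4782968/4782969 = 597780/597871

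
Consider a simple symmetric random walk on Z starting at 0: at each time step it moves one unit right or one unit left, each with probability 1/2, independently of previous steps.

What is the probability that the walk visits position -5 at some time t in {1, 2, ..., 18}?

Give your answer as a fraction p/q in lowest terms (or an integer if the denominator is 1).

Count via complement. Let g(t,s) = #length-t paths at position s with S_1..S_t all ≠ -5.
g(t,s) = g(t-1,s-1) + g(t-1,s+1) for s ≠ -5; g(t,-5) = 0.
t=0: g(0,0)=1
t=1: g(1,-1)=1 g(1,1)=1
t=2: g(2,-2)=1 g(2,0)=2 g(2,2)=1
t=3: g(3,-3)=1 g(3,-1)=3 g(3,1)=3 g(3,3)=1
t=4: g(4,-4)=1 g(4,-2)=4 g(4,0)=6 g(4,2)=4 g(4,4)=1
t=5: g(5,-3)=5 g(5,-1)=10 g(5,1)=10 g(5,3)=5 g(5,5)=1
t=6: g(6,-4)=5 g(6,-2)=15 g(6,0)=20 g(6,2)=15 g(6,4)=6 g(6,6)=1
t=7: g(7,-3)=20 g(7,-1)=35 g(7,1)=35 g(7,3)=21 g(7,5)=7 g(7,7)=1
t=8: g(8,-4)=20 g(8,-2)=55 g(8,0)=70 g(8,2)=56 g(8,4)=28 g(8,6)=8 g(8,8)=1
t=9: g(9,-3)=75 g(9,-1)=125 g(9,1)=126 g(9,3)=84 g(9,5)=36 g(9,7)=9 g(9,9)=1
t=10: g(10,-4)=75 g(10,-2)=200 g(10,0)=251 g(10,2)=210 g(10,4)=120 g(10,6)=45 g(10,8)=10 g(10,10)=1
t=11: g(11,-3)=275 g(11,-1)=451 g(11,1)=461 g(11,3)=330 g(11,5)=165 g(11,7)=55 g(11,9)=11 g(11,11)=1
t=12: g(12,-4)=275 g(12,-2)=726 g(12,0)=912 g(12,2)=791 g(12,4)=495 g(12,6)=220 g(12,8)=66 g(12,10)=12 g(12,12)=1
t=13: g(13,-3)=1001 g(13,-1)=1638 g(13,1)=1703 g(13,3)=1286 g(13,5)=715 g(13,7)=286 g(13,9)=78 g(13,11)=13 g(13,13)=1
t=14: g(14,-4)=1001 g(14,-2)=2639 g(14,0)=3341 g(14,2)=2989 g(14,4)=2001 g(14,6)=1001 g(14,8)=364 g(14,10)=91 g(14,12)=14 g(14,14)=1
t=15: g(15,-3)=3640 g(15,-1)=5980 g(15,1)=6330 g(15,3)=4990 g(15,5)=3002 g(15,7)=1365 g(15,9)=455 g(15,11)=105 g(15,13)=15 g(15,15)=1
t=16: g(16,-4)=3640 g(16,-2)=9620 g(16,0)=12310 g(16,2)=11320 g(16,4)=7992 g(16,6)=4367 g(16,8)=1820 g(16,10)=560 g(16,12)=120 g(16,14)=16 g(16,16)=1
t=17: g(17,-3)=13260 g(17,-1)=21930 g(17,1)=23630 g(17,3)=19312 g(17,5)=12359 g(17,7)=6187 g(17,9)=2380 g(17,11)=680 g(17,13)=136 g(17,15)=17 g(17,17)=1
t=18: g(18,-4)=13260 g(18,-2)=35190 g(18,0)=45560 g(18,2)=42942 g(18,4)=31671 g(18,6)=18546 g(18,8)=8567 g(18,10)=3060 g(18,12)=816 g(18,14)=153 g(18,16)=18 g(18,18)=1
Paths never hitting -5: Σ_s g(18,s) = 199784
Paths hitting -5: 2^18 - 199784 = 62360
P = 62360/262144 = 7795/32768

Answer: 7795/32768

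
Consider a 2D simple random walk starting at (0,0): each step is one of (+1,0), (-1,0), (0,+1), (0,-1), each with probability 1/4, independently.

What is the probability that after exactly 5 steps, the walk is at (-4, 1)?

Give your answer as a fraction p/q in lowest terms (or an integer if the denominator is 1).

Let h be the number of horizontal steps (so 5-h are vertical). To end at (-4,1) need (h-4)/2 right-steps and ((5-h)+1)/2 up-steps.
Sum over h with 4 ≤ h ≤ 4, h ≡ 0 (mod 2), 5-h ≡ 1 (mod 2):
h=4: C(5,4)·C(4,0)·C(1,1) = 5·1·1 = 5
Total favorable: 5
Total paths: 4^5 = 1024
P = 5/1024 = 5/1024

Answer: 5/1024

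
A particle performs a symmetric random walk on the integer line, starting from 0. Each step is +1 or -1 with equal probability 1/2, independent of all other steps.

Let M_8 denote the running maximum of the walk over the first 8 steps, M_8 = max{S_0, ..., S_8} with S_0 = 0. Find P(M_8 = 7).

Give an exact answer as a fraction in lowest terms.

Answer: 1/256

Derivation:
Let M_8 = max(S_0,...,S_8). Use the reflection principle: for j ≥ 1, #{paths with M_8 ≥ j} = #{S_8 ≥ j} + #{S_8 ≥ j+1}.
By reflection, #{M_8 ≥ 7} = #{S_8 ≥ 7} + #{S_8 ≥ 8} = 1 + 1 = 2.
#{M_8 ≥ 8} = #{S_8 ≥ 8} + #{S_8 ≥ 9} = 1 + 0 = 1.
#{M_8 = 7} = 2 - 1 = 1.
P(M_8 = 7) = 1/256 = 1/256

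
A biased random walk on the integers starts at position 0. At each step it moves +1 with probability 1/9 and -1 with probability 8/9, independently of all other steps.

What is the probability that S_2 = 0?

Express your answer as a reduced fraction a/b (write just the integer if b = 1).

To be at 0 after 2 steps: need exactly 1 step of +1 and 1 of -1.
Number of such sequences: C(2,1) = 2
Each has probability (1/9)^1 · (8/9)^1 = 8/81
P = 2 · 8/81 = 16/81

Answer: 16/81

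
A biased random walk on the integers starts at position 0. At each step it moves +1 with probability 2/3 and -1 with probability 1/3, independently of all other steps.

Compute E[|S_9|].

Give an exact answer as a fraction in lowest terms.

Answer: 2549/729

Derivation:
S_9 takes values m ≡ 1 (mod 2) with |m| ≤ 9; P(S_9=m) = C(9,(9+m)/2) · (2/3)^((9+m)/2) · (1/3)^((9-m)/2).
Distribution: P(S=-9)=1/19683, P(S=-7)=2/2187, P(S=-5)=16/2187, P(S=-3)=224/6561, P(S=-1)=224/2187, P(S=1)=448/2187, P(S=3)=1792/6561, P(S=5)=512/2187, P(S=7)=256/2187, P(S=9)=512/19683
E[|S_9|] = Σ_m |m|·P(S_9=m) = 2549/729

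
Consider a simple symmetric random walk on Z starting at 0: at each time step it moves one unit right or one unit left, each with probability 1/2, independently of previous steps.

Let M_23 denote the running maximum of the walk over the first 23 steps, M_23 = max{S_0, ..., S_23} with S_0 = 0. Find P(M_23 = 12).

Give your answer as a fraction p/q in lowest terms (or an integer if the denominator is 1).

Let M_23 = max(S_0,...,S_23). Use the reflection principle: for j ≥ 1, #{paths with M_23 ≥ j} = #{S_23 ≥ j} + #{S_23 ≥ j+1}.
By reflection, #{M_23 ≥ 12} = #{S_23 ≥ 12} + #{S_23 ≥ 13} = 44552 + 44552 = 89104.
#{M_23 ≥ 13} = #{S_23 ≥ 13} + #{S_23 ≥ 14} = 44552 + 10903 = 55455.
#{M_23 = 12} = 89104 - 55455 = 33649.
P(M_23 = 12) = 33649/8388608 = 33649/8388608

Answer: 33649/8388608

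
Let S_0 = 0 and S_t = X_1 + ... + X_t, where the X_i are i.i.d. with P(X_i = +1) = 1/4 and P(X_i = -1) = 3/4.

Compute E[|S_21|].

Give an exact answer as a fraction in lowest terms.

Answer: 2892100112013/274877906944

Derivation:
S_21 takes values m ≡ 1 (mod 2) with |m| ≤ 21; P(S_21=m) = C(21,(21+m)/2) · (1/4)^((21+m)/2) · (3/4)^((21-m)/2).
Distribution: P(S=-21)=10460353203/4398046511104, P(S=-19)=73222472421/4398046511104, P(S=-17)=122037454035/2199023255552, P(S=-15)=257634625185/2199023255552, P(S=-13)=772903875555/4398046511104, P(S=-11)=875957725629/4398046511104, P(S=-9)=97328636181/549755813888, P(S=-7)=69520454415/549755813888, P(S=-5)=162214393635/2199023255552, P(S=-3)=78103226565/2199023255552, P(S=-1)=15620645313/1099511627776, P(S=1)=5206881771/1099511627776, P(S=3)=2892712095/2199023255552, P(S=5)=667548945/2199023255552, P(S=7)=31788045/549755813888, P(S=9)=4944807/549755813888, P(S=11)=4944807/4398046511104, P(S=13)=484785/4398046511104, P(S=15)=17955/2199023255552, P(S=17)=945/2199023255552, P(S=19)=63/4398046511104, P(S=21)=1/4398046511104
E[|S_21|] = Σ_m |m|·P(S_21=m) = 2892100112013/274877906944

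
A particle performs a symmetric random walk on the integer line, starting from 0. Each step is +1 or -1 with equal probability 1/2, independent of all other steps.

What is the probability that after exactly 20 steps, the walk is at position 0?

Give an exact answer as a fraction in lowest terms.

To reach position 0 after 20 steps: need 10 steps of +1 and 10 of -1.
Favorable paths: C(20,10) = 184756
Total paths: 2^20 = 1048576
P = 184756/1048576 = 46189/262144

Answer: 46189/262144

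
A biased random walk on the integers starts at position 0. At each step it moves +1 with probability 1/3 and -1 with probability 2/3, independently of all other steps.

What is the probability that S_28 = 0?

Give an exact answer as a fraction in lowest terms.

Answer: 24343347200/847288609443

Derivation:
To be at 0 after 28 steps: need exactly 14 steps of +1 and 14 of -1.
Number of such sequences: C(28,14) = 40116600
Each has probability (1/3)^14 · (2/3)^14 = 16384/22876792454961
P = 40116600 · 16384/22876792454961 = 24343347200/847288609443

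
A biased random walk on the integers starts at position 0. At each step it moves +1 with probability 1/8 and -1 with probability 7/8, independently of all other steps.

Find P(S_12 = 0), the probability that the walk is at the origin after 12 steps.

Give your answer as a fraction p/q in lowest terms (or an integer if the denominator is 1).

To be at 0 after 12 steps: need exactly 6 steps of +1 and 6 of -1.
Number of such sequences: C(12,6) = 924
Each has probability (1/8)^6 · (7/8)^6 = 117649/68719476736
P = 924 · 117649/68719476736 = 27176919/17179869184

Answer: 27176919/17179869184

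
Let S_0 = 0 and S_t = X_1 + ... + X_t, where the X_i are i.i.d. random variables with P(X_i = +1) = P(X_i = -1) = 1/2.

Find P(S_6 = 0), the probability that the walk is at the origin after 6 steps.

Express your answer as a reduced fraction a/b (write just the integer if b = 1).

To return to 0 after 6 steps: need exactly 3 steps of +1 and 3 of -1.
Favorable paths: C(6,3) = 20
Total paths: 2^6 = 64
P = 20/64 = 5/16

Answer: 5/16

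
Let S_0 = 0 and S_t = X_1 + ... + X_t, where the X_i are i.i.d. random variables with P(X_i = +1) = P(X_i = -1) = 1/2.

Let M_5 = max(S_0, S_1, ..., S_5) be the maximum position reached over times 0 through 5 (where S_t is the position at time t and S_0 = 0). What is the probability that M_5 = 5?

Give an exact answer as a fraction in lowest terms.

Answer: 1/32

Derivation:
Let M_5 = max(S_0,...,S_5). Use the reflection principle: for j ≥ 1, #{paths with M_5 ≥ j} = #{S_5 ≥ j} + #{S_5 ≥ j+1}.
By reflection, #{M_5 ≥ 5} = #{S_5 ≥ 5} + #{S_5 ≥ 6} = 1 + 0 = 1.
#{M_5 ≥ 6} = #{S_5 ≥ 6} + #{S_5 ≥ 7} = 0 + 0 = 0.
#{M_5 = 5} = 1 - 0 = 1.
P(M_5 = 5) = 1/32 = 1/32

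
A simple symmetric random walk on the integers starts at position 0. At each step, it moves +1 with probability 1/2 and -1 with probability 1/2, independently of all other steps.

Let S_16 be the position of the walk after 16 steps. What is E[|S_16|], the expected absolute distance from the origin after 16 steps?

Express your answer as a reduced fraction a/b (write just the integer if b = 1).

S_16 takes values m ≡ 0 (mod 2) with |m| ≤ 16; P(S_16=m) = C(16,(16+m)/2)/2^16.
Total paths: 2^16 = 65536
Distribution: P(S=-16)=1/65536, P(S=-14)=16/65536, P(S=-12)=120/65536, P(S=-10)=560/65536, P(S=-8)=1820/65536, P(S=-6)=4368/65536, P(S=-4)=8008/65536, P(S=-2)=11440/65536, P(S=0)=12870/65536, P(S=2)=11440/65536, P(S=4)=8008/65536, P(S=6)=4368/65536, P(S=8)=1820/65536, P(S=10)=560/65536, P(S=12)=120/65536, P(S=14)=16/65536, P(S=16)=1/65536
E[|S_16|] = Σ_m |m|·P(S_16=m) = 205920/65536 = 6435/2048

Answer: 6435/2048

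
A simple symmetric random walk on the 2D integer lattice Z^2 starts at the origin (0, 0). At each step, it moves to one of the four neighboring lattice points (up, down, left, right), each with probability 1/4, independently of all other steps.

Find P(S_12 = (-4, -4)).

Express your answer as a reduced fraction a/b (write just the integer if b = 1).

Let h be the number of horizontal steps (so 12-h are vertical). To end at (-4,-4) need (h-4)/2 right-steps and ((12-h)-4)/2 up-steps.
Sum over h with 4 ≤ h ≤ 8, h ≡ 0 (mod 2), 12-h ≡ 0 (mod 2):
h=4: C(12,4)·C(4,0)·C(8,2) = 495·1·28 = 13860
h=6: C(12,6)·C(6,1)·C(6,1) = 924·6·6 = 33264
h=8: C(12,8)·C(8,2)·C(4,0) = 495·28·1 = 13860
Total favorable: 60984
Total paths: 4^12 = 16777216
P = 60984/16777216 = 7623/2097152

Answer: 7623/2097152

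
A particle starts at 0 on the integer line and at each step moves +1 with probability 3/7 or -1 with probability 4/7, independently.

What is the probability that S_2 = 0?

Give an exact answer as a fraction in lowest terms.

To be at 0 after 2 steps: need exactly 1 step of +1 and 1 of -1.
Number of such sequences: C(2,1) = 2
Each has probability (3/7)^1 · (4/7)^1 = 12/49
P = 2 · 12/49 = 24/49

Answer: 24/49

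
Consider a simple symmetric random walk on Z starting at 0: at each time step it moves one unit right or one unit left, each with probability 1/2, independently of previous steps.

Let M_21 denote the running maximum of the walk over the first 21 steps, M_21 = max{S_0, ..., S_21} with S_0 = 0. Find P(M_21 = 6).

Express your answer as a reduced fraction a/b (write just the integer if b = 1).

Answer: 14535/262144

Derivation:
Let M_21 = max(S_0,...,S_21). Use the reflection principle: for j ≥ 1, #{paths with M_21 ≥ j} = #{S_21 ≥ j} + #{S_21 ≥ j+1}.
By reflection, #{M_21 ≥ 6} = #{S_21 ≥ 6} + #{S_21 ≥ 7} = 198440 + 198440 = 396880.
#{M_21 ≥ 7} = #{S_21 ≥ 7} + #{S_21 ≥ 8} = 198440 + 82160 = 280600.
#{M_21 = 6} = 396880 - 280600 = 116280.
P(M_21 = 6) = 116280/2097152 = 14535/262144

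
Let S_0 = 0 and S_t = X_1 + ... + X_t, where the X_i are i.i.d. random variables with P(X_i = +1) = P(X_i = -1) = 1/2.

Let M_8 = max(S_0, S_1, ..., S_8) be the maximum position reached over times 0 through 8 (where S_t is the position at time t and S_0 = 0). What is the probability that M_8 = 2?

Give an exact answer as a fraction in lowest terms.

Let M_8 = max(S_0,...,S_8). Use the reflection principle: for j ≥ 1, #{paths with M_8 ≥ j} = #{S_8 ≥ j} + #{S_8 ≥ j+1}.
By reflection, #{M_8 ≥ 2} = #{S_8 ≥ 2} + #{S_8 ≥ 3} = 93 + 37 = 130.
#{M_8 ≥ 3} = #{S_8 ≥ 3} + #{S_8 ≥ 4} = 37 + 37 = 74.
#{M_8 = 2} = 130 - 74 = 56.
P(M_8 = 2) = 56/256 = 7/32

Answer: 7/32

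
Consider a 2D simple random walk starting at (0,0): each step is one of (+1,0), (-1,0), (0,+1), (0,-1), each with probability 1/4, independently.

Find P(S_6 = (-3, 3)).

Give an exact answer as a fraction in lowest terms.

Let h be the number of horizontal steps (so 6-h are vertical). To end at (-3,3) need (h-3)/2 right-steps and ((6-h)+3)/2 up-steps.
Sum over h with 3 ≤ h ≤ 3, h ≡ 1 (mod 2), 6-h ≡ 1 (mod 2):
h=3: C(6,3)·C(3,0)·C(3,3) = 20·1·1 = 20
Total favorable: 20
Total paths: 4^6 = 4096
P = 20/4096 = 5/1024

Answer: 5/1024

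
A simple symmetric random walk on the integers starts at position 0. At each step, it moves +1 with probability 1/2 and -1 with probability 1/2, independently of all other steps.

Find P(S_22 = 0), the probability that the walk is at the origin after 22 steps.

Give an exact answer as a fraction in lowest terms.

To return to 0 after 22 steps: need exactly 11 steps of +1 and 11 of -1.
Favorable paths: C(22,11) = 705432
Total paths: 2^22 = 4194304
P = 705432/4194304 = 88179/524288

Answer: 88179/524288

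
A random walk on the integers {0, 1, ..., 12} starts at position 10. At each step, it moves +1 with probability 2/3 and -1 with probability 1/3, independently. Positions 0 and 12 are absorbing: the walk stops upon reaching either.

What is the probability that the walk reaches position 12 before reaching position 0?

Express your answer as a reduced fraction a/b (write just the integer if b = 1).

Answer: 1364/1365

Derivation:
Biased walk: p = 2/3, q = 1/3, r = q/p = 1/2
Gambler's ruin: P(hit 12 before 0 | start at 10) = (1 - r^a)/(1 - r^N)
r^10 = 1/1024; r^12 = 1/4096
P = (1 - 1/1024) / (1 - 1/4096) = 1023/1024 / 4095/4096 = 1364/1365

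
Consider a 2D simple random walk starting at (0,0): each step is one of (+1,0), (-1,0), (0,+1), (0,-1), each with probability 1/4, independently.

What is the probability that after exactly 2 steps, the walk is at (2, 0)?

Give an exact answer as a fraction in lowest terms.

Let h be the number of horizontal steps (so 2-h are vertical). To end at (2,0) need (h+2)/2 right-steps and ((2-h)+0)/2 up-steps.
Sum over h with 2 ≤ h ≤ 2, h ≡ 0 (mod 2), 2-h ≡ 0 (mod 2):
h=2: C(2,2)·C(2,2)·C(0,0) = 1·1·1 = 1
Total favorable: 1
Total paths: 4^2 = 16
P = 1/16 = 1/16

Answer: 1/16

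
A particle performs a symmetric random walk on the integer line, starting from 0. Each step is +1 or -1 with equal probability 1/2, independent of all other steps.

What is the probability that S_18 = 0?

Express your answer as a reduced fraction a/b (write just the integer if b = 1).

To return to 0 after 18 steps: need exactly 9 steps of +1 and 9 of -1.
Favorable paths: C(18,9) = 48620
Total paths: 2^18 = 262144
P = 48620/262144 = 12155/65536

Answer: 12155/65536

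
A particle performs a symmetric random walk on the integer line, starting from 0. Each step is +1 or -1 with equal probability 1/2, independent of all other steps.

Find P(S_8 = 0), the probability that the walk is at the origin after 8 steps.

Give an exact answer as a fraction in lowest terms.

Answer: 35/128

Derivation:
To return to 0 after 8 steps: need exactly 4 steps of +1 and 4 of -1.
Favorable paths: C(8,4) = 70
Total paths: 2^8 = 256
P = 70/256 = 35/128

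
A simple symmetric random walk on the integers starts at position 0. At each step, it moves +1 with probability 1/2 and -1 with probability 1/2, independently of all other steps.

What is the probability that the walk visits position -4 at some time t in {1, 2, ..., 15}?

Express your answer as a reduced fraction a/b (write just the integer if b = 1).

Answer: 309/1024

Derivation:
Count via complement. Let g(t,s) = #length-t paths at position s with S_1..S_t all ≠ -4.
g(t,s) = g(t-1,s-1) + g(t-1,s+1) for s ≠ -4; g(t,-4) = 0.
t=0: g(0,0)=1
t=1: g(1,-1)=1 g(1,1)=1
t=2: g(2,-2)=1 g(2,0)=2 g(2,2)=1
t=3: g(3,-3)=1 g(3,-1)=3 g(3,1)=3 g(3,3)=1
t=4: g(4,-2)=4 g(4,0)=6 g(4,2)=4 g(4,4)=1
t=5: g(5,-3)=4 g(5,-1)=10 g(5,1)=10 g(5,3)=5 g(5,5)=1
t=6: g(6,-2)=14 g(6,0)=20 g(6,2)=15 g(6,4)=6 g(6,6)=1
t=7: g(7,-3)=14 g(7,-1)=34 g(7,1)=35 g(7,3)=21 g(7,5)=7 g(7,7)=1
t=8: g(8,-2)=48 g(8,0)=69 g(8,2)=56 g(8,4)=28 g(8,6)=8 g(8,8)=1
t=9: g(9,-3)=48 g(9,-1)=117 g(9,1)=125 g(9,3)=84 g(9,5)=36 g(9,7)=9 g(9,9)=1
t=10: g(10,-2)=165 g(10,0)=242 g(10,2)=209 g(10,4)=120 g(10,6)=45 g(10,8)=10 g(10,10)=1
t=11: g(11,-3)=165 g(11,-1)=407 g(11,1)=451 g(11,3)=329 g(11,5)=165 g(11,7)=55 g(11,9)=11 g(11,11)=1
t=12: g(12,-2)=572 g(12,0)=858 g(12,2)=780 g(12,4)=494 g(12,6)=220 g(12,8)=66 g(12,10)=12 g(12,12)=1
t=13: g(13,-3)=572 g(13,-1)=1430 g(13,1)=1638 g(13,3)=1274 g(13,5)=714 g(13,7)=286 g(13,9)=78 g(13,11)=13 g(13,13)=1
t=14: g(14,-2)=2002 g(14,0)=3068 g(14,2)=2912 g(14,4)=1988 g(14,6)=1000 g(14,8)=364 g(14,10)=91 g(14,12)=14 g(14,14)=1
t=15: g(15,-3)=2002 g(15,-1)=5070 g(15,1)=5980 g(15,3)=4900 g(15,5)=2988 g(15,7)=1364 g(15,9)=455 g(15,11)=105 g(15,13)=15 g(15,15)=1
Paths never hitting -4: Σ_s g(15,s) = 22880
Paths hitting -4: 2^15 - 22880 = 9888
P = 9888/32768 = 309/1024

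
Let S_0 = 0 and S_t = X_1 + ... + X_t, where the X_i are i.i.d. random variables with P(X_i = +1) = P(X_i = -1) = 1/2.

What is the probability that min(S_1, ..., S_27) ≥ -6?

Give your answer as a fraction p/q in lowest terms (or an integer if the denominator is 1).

Let f(t,s) = #length-t paths at position s with S_1..S_t all ≥ -6.
f(t,s) = f(t-1,s-1) + f(t-1,s+1) for s ≥ -6; f(t,s) = 0 for s < -6.
t=0: f(0,0)=1
t=1: f(1,-1)=1 f(1,1)=1
t=2: f(2,-2)=1 f(2,0)=2 f(2,2)=1
t=3: f(3,-3)=1 f(3,-1)=3 f(3,1)=3 f(3,3)=1
t=4: f(4,-4)=1 f(4,-2)=4 f(4,0)=6 f(4,2)=4 f(4,4)=1
t=5: f(5,-5)=1 f(5,-3)=5 f(5,-1)=10 f(5,1)=10 f(5,3)=5 f(5,5)=1
t=6: f(6,-6)=1 f(6,-4)=6 f(6,-2)=15 f(6,0)=20 f(6,2)=15 f(6,4)=6 f(6,6)=1
t=7: f(7,-5)=7 f(7,-3)=21 f(7,-1)=35 f(7,1)=35 f(7,3)=21 f(7,5)=7 f(7,7)=1
t=8: f(8,-6)=7 f(8,-4)=28 f(8,-2)=56 f(8,0)=70 f(8,2)=56 f(8,4)=28 f(8,6)=8 f(8,8)=1
t=9: f(9,-5)=35 f(9,-3)=84 f(9,-1)=126 f(9,1)=126 f(9,3)=84 f(9,5)=36 f(9,7)=9 f(9,9)=1
t=10: f(10,-6)=35 f(10,-4)=119 f(10,-2)=210 f(10,0)=252 f(10,2)=210 f(10,4)=120 f(10,6)=45 f(10,8)=10 f(10,10)=1
t=11: f(11,-5)=154 f(11,-3)=329 f(11,-1)=462 f(11,1)=462 f(11,3)=330 f(11,5)=165 f(11,7)=55 f(11,9)=11 f(11,11)=1
t=12: f(12,-6)=154 f(12,-4)=483 f(12,-2)=791 f(12,0)=924 f(12,2)=792 f(12,4)=495 f(12,6)=220 f(12,8)=66 f(12,10)=12 f(12,12)=1
t=13: f(13,-5)=637 f(13,-3)=1274 f(13,-1)=1715 f(13,1)=1716 f(13,3)=1287 f(13,5)=715 f(13,7)=286 f(13,9)=78 f(13,11)=13 f(13,13)=1
t=14: f(14,-6)=637 f(14,-4)=1911 f(14,-2)=2989 f(14,0)=3431 f(14,2)=3003 f(14,4)=2002 f(14,6)=1001 f(14,8)=364 f(14,10)=91 f(14,12)=14 f(14,14)=1
t=15: f(15,-5)=2548 f(15,-3)=4900 f(15,-1)=6420 f(15,1)=6434 f(15,3)=5005 f(15,5)=3003 f(15,7)=1365 f(15,9)=455 f(15,11)=105 f(15,13)=15 f(15,15)=1
t=16: f(16,-6)=2548 f(16,-4)=7448 f(16,-2)=11320 f(16,0)=12854 f(16,2)=11439 f(16,4)=8008 f(16,6)=4368 f(16,8)=1820 f(16,10)=560 f(16,12)=120 f(16,14)=16 f(16,16)=1
t=17: f(17,-5)=9996 f(17,-3)=18768 f(17,-1)=24174 f(17,1)=24293 f(17,3)=19447 f(17,5)=12376 f(17,7)=6188 f(17,9)=2380 f(17,11)=680 f(17,13)=136 f(17,15)=17 f(17,17)=1
t=18: f(18,-6)=9996 f(18,-4)=28764 f(18,-2)=42942 f(18,0)=48467 f(18,2)=43740 f(18,4)=31823 f(18,6)=18564 f(18,8)=8568 f(18,10)=3060 f(18,12)=816 f(18,14)=153 f(18,16)=18 f(18,18)=1
t=19: f(19,-5)=38760 f(19,-3)=71706 f(19,-1)=91409 f(19,1)=92207 f(19,3)=75563 f(19,5)=50387 f(19,7)=27132 f(19,9)=11628 f(19,11)=3876 f(19,13)=969 f(19,15)=171 f(19,17)=19 f(19,19)=1
t=20: f(20,-6)=38760 f(20,-4)=110466 f(20,-2)=163115 f(20,0)=183616 f(20,2)=167770 f(20,4)=125950 f(20,6)=77519 f(20,8)=38760 f(20,10)=15504 f(20,12)=4845 f(20,14)=1140 f(20,16)=190 f(20,18)=20 f(20,20)=1
t=21: f(21,-5)=149226 f(21,-3)=273581 f(21,-1)=346731 f(21,1)=351386 f(21,3)=293720 f(21,5)=203469 f(21,7)=116279 f(21,9)=54264 f(21,11)=20349 f(21,13)=5985 f(21,15)=1330 f(21,17)=210 f(21,19)=21 f(21,21)=1
t=22: f(22,-6)=149226 f(22,-4)=422807 f(22,-2)=620312 f(22,0)=698117 f(22,2)=645106 f(22,4)=497189 f(22,6)=319748 f(22,8)=170543 f(22,10)=74613 f(22,12)=26334 f(22,14)=7315 f(22,16)=1540 f(22,18)=231 f(22,20)=22 f(22,22)=1
t=23: f(23,-5)=572033 f(23,-3)=1043119 f(23,-1)=1318429 f(23,1)=1343223 f(23,3)=1142295 f(23,5)=816937 f(23,7)=490291 f(23,9)=245156 f(23,11)=100947 f(23,13)=33649 f(23,15)=8855 f(23,17)=1771 f(23,19)=253 f(23,21)=23 f(23,23)=1
t=24: f(24,-6)=572033 f(24,-4)=1615152 f(24,-2)=2361548 f(24,0)=2661652 f(24,2)=2485518 f(24,4)=1959232 f(24,6)=1307228 f(24,8)=735447 f(24,10)=346103 f(24,12)=134596 f(24,14)=42504 f(24,16)=10626 f(24,18)=2024 f(24,20)=276 f(24,22)=24 f(24,24)=1
t=25: f(25,-5)=2187185 f(25,-3)=3976700 f(25,-1)=5023200 f(25,1)=5147170 f(25,3)=4444750 f(25,5)=3266460 f(25,7)=2042675 f(25,9)=1081550 f(25,11)=480699 f(25,13)=177100 f(25,15)=53130 f(25,17)=12650 f(25,19)=2300 f(25,21)=300 f(25,23)=25 f(25,25)=1
t=26: f(26,-6)=2187185 f(26,-4)=6163885 f(26,-2)=8999900 f(26,0)=10170370 f(26,2)=9591920 f(26,4)=7711210 f(26,6)=5309135 f(26,8)=3124225 f(26,10)=1562249 f(26,12)=657799 f(26,14)=230230 f(26,16)=65780 f(26,18)=14950 f(26,20)=2600 f(26,22)=325 f(26,24)=26 f(26,26)=1
t=27: f(27,-5)=8351070 f(27,-3)=15163785 f(27,-1)=19170270 f(27,1)=19762290 f(27,3)=17303130 f(27,5)=13020345 f(27,7)=8433360 f(27,9)=4686474 f(27,11)=2220048 f(27,13)=888029 f(27,15)=296010 f(27,17)=80730 f(27,19)=17550 f(27,21)=2925 f(27,23)=351 f(27,25)=27 f(27,27)=1
Σ_s f(27,s) = 109396395
P = 109396395/134217728 = 109396395/134217728

Answer: 109396395/134217728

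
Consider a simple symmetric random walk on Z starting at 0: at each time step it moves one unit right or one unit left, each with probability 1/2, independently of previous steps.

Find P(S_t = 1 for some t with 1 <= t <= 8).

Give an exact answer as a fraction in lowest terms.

Answer: 93/128

Derivation:
Count via complement. Let g(t,s) = #length-t paths at position s with S_1..S_t all ≠ 1.
g(t,s) = g(t-1,s-1) + g(t-1,s+1) for s ≠ 1; g(t,1) = 0.
t=0: g(0,0)=1
t=1: g(1,-1)=1
t=2: g(2,-2)=1 g(2,0)=1
t=3: g(3,-3)=1 g(3,-1)=2
t=4: g(4,-4)=1 g(4,-2)=3 g(4,0)=2
t=5: g(5,-5)=1 g(5,-3)=4 g(5,-1)=5
t=6: g(6,-6)=1 g(6,-4)=5 g(6,-2)=9 g(6,0)=5
t=7: g(7,-7)=1 g(7,-5)=6 g(7,-3)=14 g(7,-1)=14
t=8: g(8,-8)=1 g(8,-6)=7 g(8,-4)=20 g(8,-2)=28 g(8,0)=14
Paths never hitting 1: Σ_s g(8,s) = 70
Paths hitting 1: 2^8 - 70 = 186
P = 186/256 = 93/128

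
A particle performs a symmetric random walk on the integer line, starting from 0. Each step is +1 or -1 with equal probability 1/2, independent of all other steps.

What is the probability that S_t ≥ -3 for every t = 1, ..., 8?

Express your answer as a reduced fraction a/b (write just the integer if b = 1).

Let f(t,s) = #length-t paths at position s with S_1..S_t all ≥ -3.
f(t,s) = f(t-1,s-1) + f(t-1,s+1) for s ≥ -3; f(t,s) = 0 for s < -3.
t=0: f(0,0)=1
t=1: f(1,-1)=1 f(1,1)=1
t=2: f(2,-2)=1 f(2,0)=2 f(2,2)=1
t=3: f(3,-3)=1 f(3,-1)=3 f(3,1)=3 f(3,3)=1
t=4: f(4,-2)=4 f(4,0)=6 f(4,2)=4 f(4,4)=1
t=5: f(5,-3)=4 f(5,-1)=10 f(5,1)=10 f(5,3)=5 f(5,5)=1
t=6: f(6,-2)=14 f(6,0)=20 f(6,2)=15 f(6,4)=6 f(6,6)=1
t=7: f(7,-3)=14 f(7,-1)=34 f(7,1)=35 f(7,3)=21 f(7,5)=7 f(7,7)=1
t=8: f(8,-2)=48 f(8,0)=69 f(8,2)=56 f(8,4)=28 f(8,6)=8 f(8,8)=1
Σ_s f(8,s) = 210
P = 210/256 = 105/128

Answer: 105/128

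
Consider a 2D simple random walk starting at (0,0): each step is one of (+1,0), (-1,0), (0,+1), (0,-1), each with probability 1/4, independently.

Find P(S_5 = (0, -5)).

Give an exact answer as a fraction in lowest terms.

Answer: 1/1024

Derivation:
Let h be the number of horizontal steps (so 5-h are vertical). To end at (0,-5) need (h+0)/2 right-steps and ((5-h)-5)/2 up-steps.
Sum over h with 0 ≤ h ≤ 0, h ≡ 0 (mod 2), 5-h ≡ 1 (mod 2):
h=0: C(5,0)·C(0,0)·C(5,0) = 1·1·1 = 1
Total favorable: 1
Total paths: 4^5 = 1024
P = 1/1024 = 1/1024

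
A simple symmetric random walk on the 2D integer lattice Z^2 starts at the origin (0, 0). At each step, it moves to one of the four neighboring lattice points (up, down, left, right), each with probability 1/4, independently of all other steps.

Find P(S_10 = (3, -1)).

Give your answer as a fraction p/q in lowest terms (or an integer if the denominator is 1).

Answer: 1575/65536

Derivation:
Let h be the number of horizontal steps (so 10-h are vertical). To end at (3,-1) need (h+3)/2 right-steps and ((10-h)-1)/2 up-steps.
Sum over h with 3 ≤ h ≤ 9, h ≡ 1 (mod 2), 10-h ≡ 1 (mod 2):
h=3: C(10,3)·C(3,3)·C(7,3) = 120·1·35 = 4200
h=5: C(10,5)·C(5,4)·C(5,2) = 252·5·10 = 12600
h=7: C(10,7)·C(7,5)·C(3,1) = 120·21·3 = 7560
h=9: C(10,9)·C(9,6)·C(1,0) = 10·84·1 = 840
Total favorable: 25200
Total paths: 4^10 = 1048576
P = 25200/1048576 = 1575/65536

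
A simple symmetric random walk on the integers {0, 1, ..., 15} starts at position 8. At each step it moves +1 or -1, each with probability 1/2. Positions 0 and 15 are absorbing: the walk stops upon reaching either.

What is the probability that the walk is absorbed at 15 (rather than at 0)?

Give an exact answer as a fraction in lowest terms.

Answer: 8/15

Derivation:
Symmetric walk (p = 1/2): the harmonic-function argument gives P(hit 15 before 0 | start at 8) = a/N.
P = 8/15 = 8/15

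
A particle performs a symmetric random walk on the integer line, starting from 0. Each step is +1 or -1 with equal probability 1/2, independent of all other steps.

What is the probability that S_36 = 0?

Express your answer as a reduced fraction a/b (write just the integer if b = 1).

Answer: 2268783825/17179869184

Derivation:
To return to 0 after 36 steps: need exactly 18 steps of +1 and 18 of -1.
Favorable paths: C(36,18) = 9075135300
Total paths: 2^36 = 68719476736
P = 9075135300/68719476736 = 2268783825/17179869184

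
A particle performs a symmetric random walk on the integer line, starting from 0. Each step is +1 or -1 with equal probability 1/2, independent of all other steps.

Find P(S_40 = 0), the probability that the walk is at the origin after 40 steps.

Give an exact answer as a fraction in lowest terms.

To return to 0 after 40 steps: need exactly 20 steps of +1 and 20 of -1.
Favorable paths: C(40,20) = 137846528820
Total paths: 2^40 = 1099511627776
P = 137846528820/1099511627776 = 34461632205/274877906944

Answer: 34461632205/274877906944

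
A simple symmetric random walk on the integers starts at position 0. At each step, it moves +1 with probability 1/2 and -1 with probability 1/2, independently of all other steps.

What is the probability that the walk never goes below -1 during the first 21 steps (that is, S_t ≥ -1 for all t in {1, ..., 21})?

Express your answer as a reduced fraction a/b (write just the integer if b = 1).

Let f(t,s) = #length-t paths at position s with S_1..S_t all ≥ -1.
f(t,s) = f(t-1,s-1) + f(t-1,s+1) for s ≥ -1; f(t,s) = 0 for s < -1.
t=0: f(0,0)=1
t=1: f(1,-1)=1 f(1,1)=1
t=2: f(2,0)=2 f(2,2)=1
t=3: f(3,-1)=2 f(3,1)=3 f(3,3)=1
t=4: f(4,0)=5 f(4,2)=4 f(4,4)=1
t=5: f(5,-1)=5 f(5,1)=9 f(5,3)=5 f(5,5)=1
t=6: f(6,0)=14 f(6,2)=14 f(6,4)=6 f(6,6)=1
t=7: f(7,-1)=14 f(7,1)=28 f(7,3)=20 f(7,5)=7 f(7,7)=1
t=8: f(8,0)=42 f(8,2)=48 f(8,4)=27 f(8,6)=8 f(8,8)=1
t=9: f(9,-1)=42 f(9,1)=90 f(9,3)=75 f(9,5)=35 f(9,7)=9 f(9,9)=1
t=10: f(10,0)=132 f(10,2)=165 f(10,4)=110 f(10,6)=44 f(10,8)=10 f(10,10)=1
t=11: f(11,-1)=132 f(11,1)=297 f(11,3)=275 f(11,5)=154 f(11,7)=54 f(11,9)=11 f(11,11)=1
t=12: f(12,0)=429 f(12,2)=572 f(12,4)=429 f(12,6)=208 f(12,8)=65 f(12,10)=12 f(12,12)=1
t=13: f(13,-1)=429 f(13,1)=1001 f(13,3)=1001 f(13,5)=637 f(13,7)=273 f(13,9)=77 f(13,11)=13 f(13,13)=1
t=14: f(14,0)=1430 f(14,2)=2002 f(14,4)=1638 f(14,6)=910 f(14,8)=350 f(14,10)=90 f(14,12)=14 f(14,14)=1
t=15: f(15,-1)=1430 f(15,1)=3432 f(15,3)=3640 f(15,5)=2548 f(15,7)=1260 f(15,9)=440 f(15,11)=104 f(15,13)=15 f(15,15)=1
t=16: f(16,0)=4862 f(16,2)=7072 f(16,4)=6188 f(16,6)=3808 f(16,8)=1700 f(16,10)=544 f(16,12)=119 f(16,14)=16 f(16,16)=1
t=17: f(17,-1)=4862 f(17,1)=11934 f(17,3)=13260 f(17,5)=9996 f(17,7)=5508 f(17,9)=2244 f(17,11)=663 f(17,13)=135 f(17,15)=17 f(17,17)=1
t=18: f(18,0)=16796 f(18,2)=25194 f(18,4)=23256 f(18,6)=15504 f(18,8)=7752 f(18,10)=2907 f(18,12)=798 f(18,14)=152 f(18,16)=18 f(18,18)=1
t=19: f(19,-1)=16796 f(19,1)=41990 f(19,3)=48450 f(19,5)=38760 f(19,7)=23256 f(19,9)=10659 f(19,11)=3705 f(19,13)=950 f(19,15)=170 f(19,17)=19 f(19,19)=1
t=20: f(20,0)=58786 f(20,2)=90440 f(20,4)=87210 f(20,6)=62016 f(20,8)=33915 f(20,10)=14364 f(20,12)=4655 f(20,14)=1120 f(20,16)=189 f(20,18)=20 f(20,20)=1
t=21: f(21,-1)=58786 f(21,1)=149226 f(21,3)=177650 f(21,5)=149226 f(21,7)=95931 f(21,9)=48279 f(21,11)=19019 f(21,13)=5775 f(21,15)=1309 f(21,17)=209 f(21,19)=21 f(21,21)=1
Σ_s f(21,s) = 705432
P = 705432/2097152 = 88179/262144

Answer: 88179/262144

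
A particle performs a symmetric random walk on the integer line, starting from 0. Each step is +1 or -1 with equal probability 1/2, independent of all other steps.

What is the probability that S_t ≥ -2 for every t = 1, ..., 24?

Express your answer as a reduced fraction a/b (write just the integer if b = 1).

Let f(t,s) = #length-t paths at position s with S_1..S_t all ≥ -2.
f(t,s) = f(t-1,s-1) + f(t-1,s+1) for s ≥ -2; f(t,s) = 0 for s < -2.
t=0: f(0,0)=1
t=1: f(1,-1)=1 f(1,1)=1
t=2: f(2,-2)=1 f(2,0)=2 f(2,2)=1
t=3: f(3,-1)=3 f(3,1)=3 f(3,3)=1
t=4: f(4,-2)=3 f(4,0)=6 f(4,2)=4 f(4,4)=1
t=5: f(5,-1)=9 f(5,1)=10 f(5,3)=5 f(5,5)=1
t=6: f(6,-2)=9 f(6,0)=19 f(6,2)=15 f(6,4)=6 f(6,6)=1
t=7: f(7,-1)=28 f(7,1)=34 f(7,3)=21 f(7,5)=7 f(7,7)=1
t=8: f(8,-2)=28 f(8,0)=62 f(8,2)=55 f(8,4)=28 f(8,6)=8 f(8,8)=1
t=9: f(9,-1)=90 f(9,1)=117 f(9,3)=83 f(9,5)=36 f(9,7)=9 f(9,9)=1
t=10: f(10,-2)=90 f(10,0)=207 f(10,2)=200 f(10,4)=119 f(10,6)=45 f(10,8)=10 f(10,10)=1
t=11: f(11,-1)=297 f(11,1)=407 f(11,3)=319 f(11,5)=164 f(11,7)=55 f(11,9)=11 f(11,11)=1
t=12: f(12,-2)=297 f(12,0)=704 f(12,2)=726 f(12,4)=483 f(12,6)=219 f(12,8)=66 f(12,10)=12 f(12,12)=1
t=13: f(13,-1)=1001 f(13,1)=1430 f(13,3)=1209 f(13,5)=702 f(13,7)=285 f(13,9)=78 f(13,11)=13 f(13,13)=1
t=14: f(14,-2)=1001 f(14,0)=2431 f(14,2)=2639 f(14,4)=1911 f(14,6)=987 f(14,8)=363 f(14,10)=91 f(14,12)=14 f(14,14)=1
t=15: f(15,-1)=3432 f(15,1)=5070 f(15,3)=4550 f(15,5)=2898 f(15,7)=1350 f(15,9)=454 f(15,11)=105 f(15,13)=15 f(15,15)=1
t=16: f(16,-2)=3432 f(16,0)=8502 f(16,2)=9620 f(16,4)=7448 f(16,6)=4248 f(16,8)=1804 f(16,10)=559 f(16,12)=120 f(16,14)=16 f(16,16)=1
t=17: f(17,-1)=11934 f(17,1)=18122 f(17,3)=17068 f(17,5)=11696 f(17,7)=6052 f(17,9)=2363 f(17,11)=679 f(17,13)=136 f(17,15)=17 f(17,17)=1
t=18: f(18,-2)=11934 f(18,0)=30056 f(18,2)=35190 f(18,4)=28764 f(18,6)=17748 f(18,8)=8415 f(18,10)=3042 f(18,12)=815 f(18,14)=153 f(18,16)=18 f(18,18)=1
t=19: f(19,-1)=41990 f(19,1)=65246 f(19,3)=63954 f(19,5)=46512 f(19,7)=26163 f(19,9)=11457 f(19,11)=3857 f(19,13)=968 f(19,15)=171 f(19,17)=19 f(19,19)=1
t=20: f(20,-2)=41990 f(20,0)=107236 f(20,2)=129200 f(20,4)=110466 f(20,6)=72675 f(20,8)=37620 f(20,10)=15314 f(20,12)=4825 f(20,14)=1139 f(20,16)=190 f(20,18)=20 f(20,20)=1
t=21: f(21,-1)=149226 f(21,1)=236436 f(21,3)=239666 f(21,5)=183141 f(21,7)=110295 f(21,9)=52934 f(21,11)=20139 f(21,13)=5964 f(21,15)=1329 f(21,17)=210 f(21,19)=21 f(21,21)=1
t=22: f(22,-2)=149226 f(22,0)=385662 f(22,2)=476102 f(22,4)=422807 f(22,6)=293436 f(22,8)=163229 f(22,10)=73073 f(22,12)=26103 f(22,14)=7293 f(22,16)=1539 f(22,18)=231 f(22,20)=22 f(22,22)=1
t=23: f(23,-1)=534888 f(23,1)=861764 f(23,3)=898909 f(23,5)=716243 f(23,7)=456665 f(23,9)=236302 f(23,11)=99176 f(23,13)=33396 f(23,15)=8832 f(23,17)=1770 f(23,19)=253 f(23,21)=23 f(23,23)=1
t=24: f(24,-2)=534888 f(24,0)=1396652 f(24,2)=1760673 f(24,4)=1615152 f(24,6)=1172908 f(24,8)=692967 f(24,10)=335478 f(24,12)=132572 f(24,14)=42228 f(24,16)=10602 f(24,18)=2023 f(24,20)=276 f(24,22)=24 f(24,24)=1
Σ_s f(24,s) = 7696444
P = 7696444/16777216 = 1924111/4194304

Answer: 1924111/4194304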